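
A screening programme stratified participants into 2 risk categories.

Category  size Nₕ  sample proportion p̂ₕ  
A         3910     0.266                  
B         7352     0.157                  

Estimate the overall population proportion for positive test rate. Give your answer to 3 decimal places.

Wₕ = Nₕ/N with N = 11262: 0.3472, 0.6528.
p̂_st = 0.3472·0.266 + 0.6528·0.157 ≈ 0.19484... → 0.195.

0.195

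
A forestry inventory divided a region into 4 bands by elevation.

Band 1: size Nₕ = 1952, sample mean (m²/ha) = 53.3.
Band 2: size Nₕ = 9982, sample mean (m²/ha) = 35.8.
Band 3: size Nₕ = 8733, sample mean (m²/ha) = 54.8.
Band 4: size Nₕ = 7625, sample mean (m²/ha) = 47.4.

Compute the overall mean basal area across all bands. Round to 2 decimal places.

46.00

N = 1952 + 9982 + 8733 + 7625 = 28292.
Weight each subgroup mean by Nₕ/N and sum.
Σ Nₕx̄ₕ = 1952·53.3 + 9982·35.8 + 8733·54.8 + 7625·47.4 = 104041.6 + 357355.6 + 478568.4 + 361425 = 1301390.6.
Divide by N: 1301390.6 / 28292 = 45.9985... → 46.00.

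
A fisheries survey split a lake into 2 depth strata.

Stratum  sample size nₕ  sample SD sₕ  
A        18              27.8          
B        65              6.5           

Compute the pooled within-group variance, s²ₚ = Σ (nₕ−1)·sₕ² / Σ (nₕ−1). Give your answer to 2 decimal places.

A: (18−1)·27.8² = 17·772.84 = 13138.28
B: (65−1)·6.5² = 64·42.25 = 2704
Numerator = 15842.28; denominator = Σ(nₕ−1) = 81.
s²ₚ = 15842.28/81 = 195.5837... → 195.58.

195.58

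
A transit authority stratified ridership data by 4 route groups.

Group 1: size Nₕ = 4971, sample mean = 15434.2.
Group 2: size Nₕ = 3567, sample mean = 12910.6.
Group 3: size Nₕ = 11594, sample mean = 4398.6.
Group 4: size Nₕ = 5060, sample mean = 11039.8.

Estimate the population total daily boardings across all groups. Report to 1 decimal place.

1: 4971·15434.2 = 76723408.2
2: 3567·12910.6 = 46052110.2
3: 11594·4398.6 = 50997368.4
4: 5060·11039.8 = 55861388
τ̂ = Σ Nₕx̄ₕ = 229634274.8.

229634274.8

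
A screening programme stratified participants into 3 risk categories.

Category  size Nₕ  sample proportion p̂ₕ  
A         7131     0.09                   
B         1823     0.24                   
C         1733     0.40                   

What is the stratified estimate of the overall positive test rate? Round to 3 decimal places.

0.166

Wₕ = Nₕ/N with N = 10687: 0.6673, 0.1706, 0.1622.
p̂_st = 0.6673·0.09 + 0.1706·0.24 + 0.1622·0.40 ≈ 0.16586... → 0.166.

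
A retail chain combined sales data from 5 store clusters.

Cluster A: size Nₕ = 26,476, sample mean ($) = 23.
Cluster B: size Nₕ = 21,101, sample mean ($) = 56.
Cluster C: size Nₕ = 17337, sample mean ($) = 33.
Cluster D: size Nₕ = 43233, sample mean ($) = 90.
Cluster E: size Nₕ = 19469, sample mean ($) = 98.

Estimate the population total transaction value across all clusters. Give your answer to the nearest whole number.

A: 26476·23 = 608948
B: 21101·56 = 1181656
C: 17337·33 = 572121
D: 43233·90 = 3890970
E: 19469·98 = 1907962
τ̂ = Σ Nₕx̄ₕ = 8161657.

8161657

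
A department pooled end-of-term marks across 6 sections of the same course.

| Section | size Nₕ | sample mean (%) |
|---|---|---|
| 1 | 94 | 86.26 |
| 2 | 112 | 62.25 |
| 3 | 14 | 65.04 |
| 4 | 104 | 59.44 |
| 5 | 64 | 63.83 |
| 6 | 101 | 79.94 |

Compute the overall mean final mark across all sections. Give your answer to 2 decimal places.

70.21

x̄_st = (Σ Nₕx̄ₕ) / (Σ Nₕ) = (94·86.26 + 112·62.25 + 14·65.04 + 104·59.44 + 64·63.83 + 101·79.94) / 489
= 34331.82 / 489 = 70.2082... → 70.21.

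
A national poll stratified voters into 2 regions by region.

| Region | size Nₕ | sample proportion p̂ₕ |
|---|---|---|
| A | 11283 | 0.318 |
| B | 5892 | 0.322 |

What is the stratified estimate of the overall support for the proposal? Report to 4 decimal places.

N = 11283 + 5892 = 17175.
Overall proportion = Σ (Nₕ/N)·p̂ₕ.
Σ Nₕp̂ₕ = 3587.994 + 1897.224 = 5485.218.
5485.218 / 17175 = 0.319372... → 0.3194.

0.3194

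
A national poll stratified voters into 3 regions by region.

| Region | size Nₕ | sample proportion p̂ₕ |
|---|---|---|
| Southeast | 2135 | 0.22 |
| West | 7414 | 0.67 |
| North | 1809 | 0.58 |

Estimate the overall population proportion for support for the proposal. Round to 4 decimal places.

N = 2135 + 7414 + 1809 = 11358.
Overall proportion = Σ (Nₕ/N)·p̂ₕ.
Σ Nₕp̂ₕ = 469.7 + 4967.38 + 1049.22 = 6486.3.
6486.3 / 11358 = 0.571078... → 0.5711.

0.5711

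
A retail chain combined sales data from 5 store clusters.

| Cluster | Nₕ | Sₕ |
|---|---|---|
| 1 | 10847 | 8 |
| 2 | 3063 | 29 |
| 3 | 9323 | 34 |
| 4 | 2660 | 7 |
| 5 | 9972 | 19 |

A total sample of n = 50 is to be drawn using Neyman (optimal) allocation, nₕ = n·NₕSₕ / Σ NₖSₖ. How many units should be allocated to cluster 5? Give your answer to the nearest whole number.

14

Σ NₕSₕ = 10847·8 + 3063·29 + 9323·34 + 2660·7 + 9972·19 = 700673.
Share for 5: 189468/700673 = 0.27041.
n_5 = 50 × 0.27041 = 13.520... → 14.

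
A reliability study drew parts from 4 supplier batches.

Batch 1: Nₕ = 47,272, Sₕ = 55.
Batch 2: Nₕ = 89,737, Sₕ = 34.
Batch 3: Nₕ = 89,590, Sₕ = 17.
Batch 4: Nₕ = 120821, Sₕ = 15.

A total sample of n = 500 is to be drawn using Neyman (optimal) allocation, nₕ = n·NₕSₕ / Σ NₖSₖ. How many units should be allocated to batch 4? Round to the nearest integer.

Σ NₕSₕ = 47272·55 + 89737·34 + 89590·17 + 120821·15 = 8986363.
Share for 4: 1812315/8986363 = 0.20167.
n_4 = 500 × 0.20167 = 100.837... → 101.

101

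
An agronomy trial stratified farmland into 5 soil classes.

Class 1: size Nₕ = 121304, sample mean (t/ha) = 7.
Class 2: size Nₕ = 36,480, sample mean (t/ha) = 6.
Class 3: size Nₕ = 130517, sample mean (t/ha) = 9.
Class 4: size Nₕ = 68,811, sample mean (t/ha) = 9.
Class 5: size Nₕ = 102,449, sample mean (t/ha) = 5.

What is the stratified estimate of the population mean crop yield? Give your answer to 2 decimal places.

7.34

N = 459561; weights Wₕ = Nₕ/N = (0.2640, 0.0794, 0.2840, 0.1497, 0.2229).
x̄_st = Σ Wₕ·x̄ₕ = 0.2640·7 + 0.0794·6 + 0.2840·9 + 0.1497·9 + 0.2229·5 ≈ 7.3422...
→ 7.34.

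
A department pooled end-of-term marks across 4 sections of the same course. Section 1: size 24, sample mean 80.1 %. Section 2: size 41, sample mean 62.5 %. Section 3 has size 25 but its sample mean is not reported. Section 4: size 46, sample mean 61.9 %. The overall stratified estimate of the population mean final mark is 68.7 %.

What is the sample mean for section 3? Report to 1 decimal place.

80.4

N = 24 + 41 + 25 + 46 = 136.
Overall total = μ·N = 68.7·136 = 9343.2.
Subtract the known strata: 24·80.1 + 41·62.5 + 46·61.9 = 7332.3.
Remaining total for section 3: 9343.2 − 7332.3 = 2010.9.
Divide by its size: 2010.9 / 25 = 80.436 → 80.4.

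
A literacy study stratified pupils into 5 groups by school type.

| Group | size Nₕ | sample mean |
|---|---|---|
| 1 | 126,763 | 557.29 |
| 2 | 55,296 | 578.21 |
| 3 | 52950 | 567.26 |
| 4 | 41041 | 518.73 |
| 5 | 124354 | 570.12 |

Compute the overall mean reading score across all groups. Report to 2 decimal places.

561.53

N = 400404; weights Wₕ = Nₕ/N = (0.3166, 0.1381, 0.1322, 0.1025, 0.3106).
x̄_st = Σ Wₕ·x̄ₕ = 0.3166·557.29 + 0.1381·578.21 + 0.1322·567.26 + 0.1025·518.73 + 0.3106·570.12 ≈ 561.5298...
→ 561.53.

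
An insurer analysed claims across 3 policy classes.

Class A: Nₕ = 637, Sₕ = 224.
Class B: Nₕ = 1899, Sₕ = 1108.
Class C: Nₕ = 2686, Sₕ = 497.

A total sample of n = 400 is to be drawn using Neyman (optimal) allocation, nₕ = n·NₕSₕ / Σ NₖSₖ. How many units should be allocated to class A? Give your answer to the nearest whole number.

16

Σ NₕSₕ = 637·224 + 1899·1108 + 2686·497 = 3581722.
Share for A: 142688/3581722 = 0.03984.
n_A = 400 × 0.03984 = 15.935... → 16.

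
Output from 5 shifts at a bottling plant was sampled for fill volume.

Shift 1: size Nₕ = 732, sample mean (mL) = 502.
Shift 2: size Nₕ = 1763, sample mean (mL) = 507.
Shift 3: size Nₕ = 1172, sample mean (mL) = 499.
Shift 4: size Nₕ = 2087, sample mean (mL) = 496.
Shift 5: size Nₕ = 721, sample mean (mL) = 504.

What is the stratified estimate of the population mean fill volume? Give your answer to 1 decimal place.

501.1

x̄_st = (Σ Nₕx̄ₕ) / (Σ Nₕ) = (732·502 + 1763·507 + 1172·499 + 2087·496 + 721·504) / 6475
= 3244669 / 6475 = 501.107... → 501.1.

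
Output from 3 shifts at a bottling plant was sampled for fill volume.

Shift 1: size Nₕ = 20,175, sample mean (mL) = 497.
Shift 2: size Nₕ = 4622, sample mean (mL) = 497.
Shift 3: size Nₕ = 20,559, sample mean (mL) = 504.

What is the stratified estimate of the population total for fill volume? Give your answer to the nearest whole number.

22685845

1: 20175·497 = 10026975
2: 4622·497 = 2297134
3: 20559·504 = 10361736
τ̂ = Σ Nₕx̄ₕ = 22685845.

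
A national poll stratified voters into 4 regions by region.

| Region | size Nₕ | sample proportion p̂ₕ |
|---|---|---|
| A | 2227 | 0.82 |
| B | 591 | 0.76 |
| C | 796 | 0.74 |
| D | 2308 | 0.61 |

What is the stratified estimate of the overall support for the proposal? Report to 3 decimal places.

N = 2227 + 591 + 796 + 2308 = 5922.
Overall proportion = Σ (Nₕ/N)·p̂ₕ.
Σ Nₕp̂ₕ = 1826.14 + 449.16 + 589.04 + 1407.88 = 4272.22.
4272.22 / 5922 = 0.72142... → 0.721.

0.721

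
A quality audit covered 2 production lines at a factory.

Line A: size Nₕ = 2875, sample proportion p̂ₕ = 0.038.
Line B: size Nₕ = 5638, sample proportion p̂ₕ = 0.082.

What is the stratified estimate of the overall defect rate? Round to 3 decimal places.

N = 2875 + 5638 = 8513.
Overall proportion = Σ (Nₕ/N)·p̂ₕ.
Σ Nₕp̂ₕ = 109.25 + 462.316 = 571.566.
571.566 / 8513 = 0.06714... → 0.067.

0.067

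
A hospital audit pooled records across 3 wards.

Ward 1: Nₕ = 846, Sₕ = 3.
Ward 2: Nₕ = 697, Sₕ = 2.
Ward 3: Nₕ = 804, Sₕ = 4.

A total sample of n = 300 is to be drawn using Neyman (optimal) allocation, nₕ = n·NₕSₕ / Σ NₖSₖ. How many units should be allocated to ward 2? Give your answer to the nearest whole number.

Σ NₕSₕ = 846·3 + 697·2 + 804·4 = 7148.
Share for 2: 1394/7148 = 0.19502.
n_2 = 300 × 0.19502 = 58.506... → 59.

59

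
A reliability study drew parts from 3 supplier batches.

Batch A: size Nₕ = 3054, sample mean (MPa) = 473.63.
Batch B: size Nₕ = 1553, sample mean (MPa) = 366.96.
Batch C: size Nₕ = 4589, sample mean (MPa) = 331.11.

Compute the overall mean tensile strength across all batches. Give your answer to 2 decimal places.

x̄_st = (Σ Nₕx̄ₕ) / (Σ Nₕ) = (3054·473.63 + 1553·366.96 + 4589·331.11) / 9196
= 3535818.69 / 9196 = 384.4953... → 384.50.

384.50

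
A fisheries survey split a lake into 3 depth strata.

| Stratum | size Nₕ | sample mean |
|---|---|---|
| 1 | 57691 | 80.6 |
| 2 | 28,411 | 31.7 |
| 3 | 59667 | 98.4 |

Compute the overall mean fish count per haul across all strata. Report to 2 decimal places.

78.36

N = 145769; weights Wₕ = Nₕ/N = (0.3958, 0.1949, 0.4093).
x̄_st = Σ Wₕ·x̄ₕ = 0.3958·80.6 + 0.1949·31.7 + 0.4093·98.4 ≈ 78.3552...
→ 78.36.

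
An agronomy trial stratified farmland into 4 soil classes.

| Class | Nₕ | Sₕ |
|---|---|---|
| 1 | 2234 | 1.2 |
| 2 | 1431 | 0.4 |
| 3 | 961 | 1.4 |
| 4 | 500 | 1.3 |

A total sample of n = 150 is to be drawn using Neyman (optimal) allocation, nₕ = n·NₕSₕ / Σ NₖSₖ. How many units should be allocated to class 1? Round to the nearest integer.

77

Σ NₕSₕ = 2234·1.2 + 1431·0.4 + 961·1.4 + 500·1.3 = 5248.6.
Share for 1: 2680.8/5248.6 = 0.51076.
n_1 = 150 × 0.51076 = 76.615... → 77.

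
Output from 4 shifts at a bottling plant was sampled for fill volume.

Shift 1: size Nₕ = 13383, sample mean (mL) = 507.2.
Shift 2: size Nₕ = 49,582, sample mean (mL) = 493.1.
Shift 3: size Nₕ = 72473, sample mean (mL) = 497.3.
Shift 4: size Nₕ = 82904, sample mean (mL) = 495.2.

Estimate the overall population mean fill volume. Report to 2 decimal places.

x̄_st = (Σ Nₕx̄ₕ) / (Σ Nₕ) = (13383·507.2 + 49582·493.1 + 72473·497.3 + 82904·495.2) / 218342
= 108331625.5 / 218342 = 496.1557... → 496.16.

496.16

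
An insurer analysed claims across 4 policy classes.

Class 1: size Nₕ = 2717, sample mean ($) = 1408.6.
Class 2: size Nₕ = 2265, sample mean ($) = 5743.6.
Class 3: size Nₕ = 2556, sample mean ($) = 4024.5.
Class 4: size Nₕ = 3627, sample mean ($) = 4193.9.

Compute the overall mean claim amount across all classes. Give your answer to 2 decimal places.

x̄_st = (Σ Nₕx̄ₕ) / (Σ Nₕ) = (2717·1408.6 + 2265·5743.6 + 2556·4024.5 + 3627·4193.9) / 11165
= 42334317.5 / 11165 = 3791.6988... → 3791.70.

3791.70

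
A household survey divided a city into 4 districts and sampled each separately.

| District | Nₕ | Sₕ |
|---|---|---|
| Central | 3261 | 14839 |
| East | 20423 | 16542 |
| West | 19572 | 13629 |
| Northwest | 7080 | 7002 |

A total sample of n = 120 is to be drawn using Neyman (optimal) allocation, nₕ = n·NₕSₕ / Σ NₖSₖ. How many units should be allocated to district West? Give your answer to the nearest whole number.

Central: NₕSₕ = 3261·14839 = 48389979
East: NₕSₕ = 20423·16542 = 337837266
West: NₕSₕ = 19572·13629 = 266746788
Northwest: NₕSₕ = 7080·7002 = 49574160
Σ NₕSₕ = 702548193.
n_West = 120·266746788/702548193 = 45.562... → 46.

46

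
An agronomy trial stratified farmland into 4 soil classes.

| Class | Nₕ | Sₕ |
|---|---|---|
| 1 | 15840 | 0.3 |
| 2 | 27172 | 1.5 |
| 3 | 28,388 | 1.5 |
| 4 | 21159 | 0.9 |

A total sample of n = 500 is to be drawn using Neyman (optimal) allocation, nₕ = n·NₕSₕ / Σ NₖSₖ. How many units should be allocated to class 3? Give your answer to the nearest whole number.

199

1: NₕSₕ = 15840·0.3 = 4752
2: NₕSₕ = 27172·1.5 = 40758
3: NₕSₕ = 28388·1.5 = 42582
4: NₕSₕ = 21159·0.9 = 19043.1
Σ NₕSₕ = 107135.1.
n_3 = 500·42582/107135.1 = 198.730... → 199.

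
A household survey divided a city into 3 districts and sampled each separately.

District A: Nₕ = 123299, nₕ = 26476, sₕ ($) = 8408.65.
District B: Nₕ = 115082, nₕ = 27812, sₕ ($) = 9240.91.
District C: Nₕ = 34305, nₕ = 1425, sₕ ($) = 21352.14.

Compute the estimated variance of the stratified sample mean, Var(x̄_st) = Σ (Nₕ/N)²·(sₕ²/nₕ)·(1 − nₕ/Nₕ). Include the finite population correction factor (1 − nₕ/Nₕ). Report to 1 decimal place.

5696.7

N = 272686; Wₕ = Nₕ/N.
district A: (123299/272686)²·8408.65²/26476·(1 − 26476/123299) = 428.7583
district B: (115082/272686)²·9240.91²/27812·(1 − 27812/115082) = 414.7095
district C: (34305/272686)²·21352.14²/1425·(1 − 1425/34305) = 4853.2370
Sum = 5696.7048 → 5696.7.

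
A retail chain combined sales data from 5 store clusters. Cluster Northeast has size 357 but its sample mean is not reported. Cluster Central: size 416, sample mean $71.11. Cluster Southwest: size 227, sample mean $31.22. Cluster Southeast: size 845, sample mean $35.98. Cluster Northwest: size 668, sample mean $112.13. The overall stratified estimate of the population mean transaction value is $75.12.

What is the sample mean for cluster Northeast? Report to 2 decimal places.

131.10

N = 357 + 416 + 227 + 845 + 668 = 2513.
Overall total = μ·N = 75.12·2513 = 188776.56.
Subtract the known strata: 416·71.11 + 227·31.22 + 845·35.98 + 668·112.13 = 141974.64.
Remaining total for cluster Northeast: 188776.56 − 141974.64 = 46801.92.
Divide by its size: 46801.92 / 357 = 131.0978... → 131.10.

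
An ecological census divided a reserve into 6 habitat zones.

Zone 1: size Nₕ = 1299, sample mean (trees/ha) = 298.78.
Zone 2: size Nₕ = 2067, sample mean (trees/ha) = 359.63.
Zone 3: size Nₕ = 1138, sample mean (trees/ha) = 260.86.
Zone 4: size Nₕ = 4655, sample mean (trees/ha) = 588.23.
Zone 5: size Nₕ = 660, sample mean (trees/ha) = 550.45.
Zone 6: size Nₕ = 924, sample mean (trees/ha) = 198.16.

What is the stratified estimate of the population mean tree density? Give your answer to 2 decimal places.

438.70

x̄_st = (Σ Nₕx̄ₕ) / (Σ Nₕ) = (1299·298.78 + 2067·359.63 + 1138·260.86 + 4655·588.23 + 660·550.45 + 924·198.16) / 10743
= 4712936.6 / 10743 = 438.6984... → 438.70.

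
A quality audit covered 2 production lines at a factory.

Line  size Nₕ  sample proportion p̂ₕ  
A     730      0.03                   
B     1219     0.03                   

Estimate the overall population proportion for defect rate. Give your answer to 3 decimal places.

Wₕ = Nₕ/N with N = 1949: 0.3746, 0.6254.
p̂_st = 0.3746·0.03 + 0.6254·0.03 ≈ 0.03 → 0.030.

0.030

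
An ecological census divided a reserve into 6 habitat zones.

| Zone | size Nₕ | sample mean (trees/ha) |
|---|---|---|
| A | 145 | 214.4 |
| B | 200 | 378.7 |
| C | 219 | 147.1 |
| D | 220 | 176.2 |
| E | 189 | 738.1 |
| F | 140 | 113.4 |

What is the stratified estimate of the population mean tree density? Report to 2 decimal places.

299.36

N = 1113; weights Wₕ = Nₕ/N = (0.1303, 0.1797, 0.1968, 0.1977, 0.1698, 0.1258).
x̄_st = Σ Wₕ·x̄ₕ = 0.1303·214.4 + 0.1797·378.7 + 0.1968·147.1 + 0.1977·176.2 + 0.1698·738.1 + 0.1258·113.4 ≈ 299.3565...
→ 299.36.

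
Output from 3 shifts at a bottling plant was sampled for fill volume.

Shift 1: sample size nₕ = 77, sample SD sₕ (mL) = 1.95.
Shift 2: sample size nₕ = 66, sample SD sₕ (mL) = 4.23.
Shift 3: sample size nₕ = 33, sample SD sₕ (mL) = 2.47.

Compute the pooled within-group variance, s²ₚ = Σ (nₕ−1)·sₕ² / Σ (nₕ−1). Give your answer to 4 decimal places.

9.5217

Degrees of freedom: 76 + 65 + 32 = 173.
Σ(nₕ−1)sₕ² = 76·3.8025 + 65·17.8929 + 32·6.1009 = 1647.2573.
s²ₚ = 1647.2573 / 173 = 9.521718... → 9.5217.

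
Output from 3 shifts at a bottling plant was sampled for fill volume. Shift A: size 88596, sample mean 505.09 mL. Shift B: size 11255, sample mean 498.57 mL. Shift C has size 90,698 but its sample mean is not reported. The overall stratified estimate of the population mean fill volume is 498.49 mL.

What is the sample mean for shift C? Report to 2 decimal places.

N = 88596 + 11255 + 90698 = 190549.
Overall total = μ·N = 498.49·190549 = 94986771.01.
Subtract the known strata: 88596·505.09 + 11255·498.57 = 50360358.99.
Remaining total for shift C: 94986771.01 − 50360358.99 = 44626412.02.
Divide by its size: 44626412.02 / 90698 = 492.0330... → 492.03.

492.03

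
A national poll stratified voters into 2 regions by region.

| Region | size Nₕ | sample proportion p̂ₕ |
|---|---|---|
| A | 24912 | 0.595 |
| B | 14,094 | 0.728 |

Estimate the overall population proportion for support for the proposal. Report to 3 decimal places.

0.643

Wₕ = Nₕ/N with N = 39006: 0.6387, 0.3613.
p̂_st = 0.6387·0.595 + 0.3613·0.728 ≈ 0.64306... → 0.643.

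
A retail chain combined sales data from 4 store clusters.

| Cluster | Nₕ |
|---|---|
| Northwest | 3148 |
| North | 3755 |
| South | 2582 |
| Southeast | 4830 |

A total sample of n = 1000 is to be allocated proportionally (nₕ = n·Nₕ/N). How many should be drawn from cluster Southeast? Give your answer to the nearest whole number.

Share of cluster Southeast = 4830/14315 = 0.33741.
Allocate 1000 × 0.33741 = 337.408... → 337.

337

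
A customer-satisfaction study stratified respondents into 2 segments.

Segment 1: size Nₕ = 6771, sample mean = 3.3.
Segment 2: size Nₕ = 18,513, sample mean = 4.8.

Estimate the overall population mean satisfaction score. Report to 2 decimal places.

4.40

N = 6771 + 18513 = 25284.
Overall mean = Σ (Nₕ/N)·x̄ₕ — weight by population share, not a simple average.
Σ Nₕx̄ₕ = 6771·3.3 + 18513·4.8 = 22344.3 + 88862.4 = 111206.7.
Divide by N: 111206.7 / 25284 = 4.3983... → 4.40.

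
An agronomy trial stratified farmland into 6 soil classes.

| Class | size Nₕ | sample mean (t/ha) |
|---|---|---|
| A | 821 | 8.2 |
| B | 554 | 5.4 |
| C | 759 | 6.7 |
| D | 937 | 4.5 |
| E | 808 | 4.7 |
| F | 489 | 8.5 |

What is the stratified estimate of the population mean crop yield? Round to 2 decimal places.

6.18

N = 4368; weights Wₕ = Nₕ/N = (0.1880, 0.1268, 0.1738, 0.2145, 0.1850, 0.1120).
x̄_st = Σ Wₕ·x̄ₕ = 0.1880·8.2 + 0.1268·5.4 + 0.1738·6.7 + 0.2145·4.5 + 0.1850·4.7 + 0.1120·8.5 ≈ 6.1767...
→ 6.18.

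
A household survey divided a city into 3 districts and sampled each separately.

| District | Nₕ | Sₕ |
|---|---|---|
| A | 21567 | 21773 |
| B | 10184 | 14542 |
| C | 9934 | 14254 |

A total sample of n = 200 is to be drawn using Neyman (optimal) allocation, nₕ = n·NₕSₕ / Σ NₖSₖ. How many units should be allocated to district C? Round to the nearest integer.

A: NₕSₕ = 21567·21773 = 469578291
B: NₕSₕ = 10184·14542 = 148095728
C: NₕSₕ = 9934·14254 = 141599236
Σ NₕSₕ = 759273255.
n_C = 200·141599236/759273255 = 37.299... → 37.

37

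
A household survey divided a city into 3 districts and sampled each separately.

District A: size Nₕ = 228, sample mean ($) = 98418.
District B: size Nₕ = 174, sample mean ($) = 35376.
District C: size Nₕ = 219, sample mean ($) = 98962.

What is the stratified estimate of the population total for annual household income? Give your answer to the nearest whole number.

50267406

A: 228·98418 = 22439304
B: 174·35376 = 6155424
C: 219·98962 = 21672678
τ̂ = Σ Nₕx̄ₕ = 50267406.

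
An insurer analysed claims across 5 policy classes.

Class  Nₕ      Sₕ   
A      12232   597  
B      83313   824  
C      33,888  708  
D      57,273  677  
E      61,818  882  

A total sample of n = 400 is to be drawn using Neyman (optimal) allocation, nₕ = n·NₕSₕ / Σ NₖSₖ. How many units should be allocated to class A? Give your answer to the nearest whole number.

15

A: NₕSₕ = 12232·597 = 7302504
B: NₕSₕ = 83313·824 = 68649912
C: NₕSₕ = 33888·708 = 23992704
D: NₕSₕ = 57273·677 = 38773821
E: NₕSₕ = 61818·882 = 54523476
Σ NₕSₕ = 193242417.
n_A = 400·7302504/193242417 = 15.116... → 15.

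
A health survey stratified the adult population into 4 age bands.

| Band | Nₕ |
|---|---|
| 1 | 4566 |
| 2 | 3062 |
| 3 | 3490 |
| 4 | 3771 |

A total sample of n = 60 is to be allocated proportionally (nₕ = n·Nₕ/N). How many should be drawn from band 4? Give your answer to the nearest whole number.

15

Share of band 4 = 3771/14889 = 0.25327.
Allocate 60 × 0.25327 = 15.196... → 15.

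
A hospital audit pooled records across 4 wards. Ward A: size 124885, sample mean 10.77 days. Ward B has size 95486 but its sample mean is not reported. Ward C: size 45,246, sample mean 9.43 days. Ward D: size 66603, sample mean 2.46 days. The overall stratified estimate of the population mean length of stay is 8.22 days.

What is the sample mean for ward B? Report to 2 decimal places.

N = 124885 + 95486 + 45246 + 66603 = 332220.
Overall total = μ·N = 8.22·332220 = 2730848.4.
Subtract the known strata: 124885·10.77 + 45246·9.43 + 66603·2.46 = 1935524.61.
Remaining total for ward B: 2730848.4 − 1935524.61 = 795323.79.
Divide by its size: 795323.79 / 95486 = 8.3292... → 8.33.

8.33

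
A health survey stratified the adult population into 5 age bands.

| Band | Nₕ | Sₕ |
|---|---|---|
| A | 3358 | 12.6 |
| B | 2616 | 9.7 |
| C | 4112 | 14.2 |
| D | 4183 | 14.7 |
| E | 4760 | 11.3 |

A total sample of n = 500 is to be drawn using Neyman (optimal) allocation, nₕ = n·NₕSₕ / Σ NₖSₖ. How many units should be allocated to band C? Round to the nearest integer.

121

Σ NₕSₕ = 3358·12.6 + 2616·9.7 + 4112·14.2 + 4183·14.7 + 4760·11.3 = 241354.5.
Share for C: 58390.4/241354.5 = 0.24193.
n_C = 500 × 0.24193 = 120.964... → 121.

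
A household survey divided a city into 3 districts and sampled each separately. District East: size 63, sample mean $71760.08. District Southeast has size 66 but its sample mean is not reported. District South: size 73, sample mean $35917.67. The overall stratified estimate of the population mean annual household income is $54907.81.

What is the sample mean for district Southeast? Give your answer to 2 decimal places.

59825.80

N = 63 + 66 + 73 = 202.
Overall total = μ·N = 54907.81·202 = 11091377.62.
Subtract the known strata: 63·71760.08 + 73·35917.67 = 7142874.95.
Remaining total for district Southeast: 11091377.62 − 7142874.95 = 3948502.67.
Divide by its size: 3948502.67 / 66 = 59825.7980... → 59825.80.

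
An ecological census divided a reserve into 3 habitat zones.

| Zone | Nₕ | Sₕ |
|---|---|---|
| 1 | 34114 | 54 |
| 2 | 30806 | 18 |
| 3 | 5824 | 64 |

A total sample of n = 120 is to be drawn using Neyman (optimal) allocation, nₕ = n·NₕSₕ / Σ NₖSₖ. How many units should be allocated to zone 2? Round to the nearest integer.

24

1: NₕSₕ = 34114·54 = 1842156
2: NₕSₕ = 30806·18 = 554508
3: NₕSₕ = 5824·64 = 372736
Σ NₕSₕ = 2769400.
n_2 = 120·554508/2769400 = 24.027... → 24.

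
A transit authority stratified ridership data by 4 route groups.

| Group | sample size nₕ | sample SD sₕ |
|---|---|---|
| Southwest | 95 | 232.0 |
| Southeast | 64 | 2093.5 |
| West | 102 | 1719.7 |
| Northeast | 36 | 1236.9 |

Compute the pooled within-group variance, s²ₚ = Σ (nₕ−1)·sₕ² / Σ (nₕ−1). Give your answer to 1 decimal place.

2161821.3

Degrees of freedom: 94 + 63 + 101 + 35 = 293.
Σ(nₕ−1)sₕ² = 94·53824 + 63·4382742.25 + 101·2957368.09 + 35·1529921.61 = 633413651.19.
s²ₚ = 633413651.19 / 293 = 2161821.335... → 2161821.3.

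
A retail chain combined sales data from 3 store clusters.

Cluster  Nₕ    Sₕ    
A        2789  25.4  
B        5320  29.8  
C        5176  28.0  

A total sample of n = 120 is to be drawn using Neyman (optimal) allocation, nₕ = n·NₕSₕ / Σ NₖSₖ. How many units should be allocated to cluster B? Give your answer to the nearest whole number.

Σ NₕSₕ = 2789·25.4 + 5320·29.8 + 5176·28.0 = 374304.6.
Share for B: 158536/374304.6 = 0.42355.
n_B = 120 × 0.42355 = 50.826... → 51.

51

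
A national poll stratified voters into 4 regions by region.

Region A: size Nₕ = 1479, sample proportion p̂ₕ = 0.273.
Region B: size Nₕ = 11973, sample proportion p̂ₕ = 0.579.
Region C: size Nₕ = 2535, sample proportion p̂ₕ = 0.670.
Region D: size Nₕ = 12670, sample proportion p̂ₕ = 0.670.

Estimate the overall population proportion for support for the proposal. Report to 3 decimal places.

0.611

N = 1479 + 11973 + 2535 + 12670 = 28657.
Overall proportion = Σ (Nₕ/N)·p̂ₕ.
Σ Nₕp̂ₕ = 403.767 + 6932.367 + 1698.45 + 8488.9 = 17523.484.
17523.484 / 28657 = 0.61149... → 0.611.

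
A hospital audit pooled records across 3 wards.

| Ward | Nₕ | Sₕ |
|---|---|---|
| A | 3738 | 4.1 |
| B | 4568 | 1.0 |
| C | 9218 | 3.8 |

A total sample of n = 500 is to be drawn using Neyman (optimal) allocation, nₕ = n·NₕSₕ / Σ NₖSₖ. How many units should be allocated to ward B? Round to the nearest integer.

A: NₕSₕ = 3738·4.1 = 15325.8
B: NₕSₕ = 4568·1.0 = 4568
C: NₕSₕ = 9218·3.8 = 35028.4
Σ NₕSₕ = 54922.2.
n_B = 500·4568/54922.2 = 41.586... → 42.

42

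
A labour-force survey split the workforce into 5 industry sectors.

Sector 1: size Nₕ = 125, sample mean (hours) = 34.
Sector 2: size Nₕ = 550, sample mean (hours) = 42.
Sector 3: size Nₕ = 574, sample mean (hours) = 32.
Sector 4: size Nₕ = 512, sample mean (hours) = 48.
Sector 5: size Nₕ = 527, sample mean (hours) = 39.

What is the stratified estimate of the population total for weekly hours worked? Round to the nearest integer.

1: 125·34 = 4250
2: 550·42 = 23100
3: 574·32 = 18368
4: 512·48 = 24576
5: 527·39 = 20553
τ̂ = Σ Nₕx̄ₕ = 90847.

90847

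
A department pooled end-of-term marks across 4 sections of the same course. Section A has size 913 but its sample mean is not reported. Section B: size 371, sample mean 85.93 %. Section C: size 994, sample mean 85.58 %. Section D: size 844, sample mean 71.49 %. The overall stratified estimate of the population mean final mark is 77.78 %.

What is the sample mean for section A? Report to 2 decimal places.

N = 913 + 371 + 994 + 844 = 3122.
Overall total = μ·N = 77.78·3122 = 242829.16.
Subtract the known strata: 371·85.93 + 994·85.58 + 844·71.49 = 177284.11.
Remaining total for section A: 242829.16 − 177284.11 = 65545.05.
Divide by its size: 65545.05 / 913 = 71.7909... → 71.79.

71.79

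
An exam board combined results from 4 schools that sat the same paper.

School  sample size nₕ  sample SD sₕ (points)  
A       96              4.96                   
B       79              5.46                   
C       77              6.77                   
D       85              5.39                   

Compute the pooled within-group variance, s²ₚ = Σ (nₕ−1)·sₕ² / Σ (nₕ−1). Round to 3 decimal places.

A: (96−1)·4.96² = 95·24.6016 = 2337.152
B: (79−1)·5.46² = 78·29.8116 = 2325.3048
C: (77−1)·6.77² = 76·45.8329 = 3483.3004
D: (85−1)·5.39² = 84·29.0521 = 2440.3764
Numerator = 10586.1336; denominator = Σ(nₕ−1) = 333.
s²ₚ = 10586.1336/333 = 31.79019... → 31.790.

31.790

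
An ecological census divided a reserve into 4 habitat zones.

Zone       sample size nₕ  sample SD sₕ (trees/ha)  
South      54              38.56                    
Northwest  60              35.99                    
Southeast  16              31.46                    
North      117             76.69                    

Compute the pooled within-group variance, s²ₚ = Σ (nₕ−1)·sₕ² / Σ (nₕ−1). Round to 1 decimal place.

Degrees of freedom: 53 + 59 + 15 + 116 = 243.
Σ(nₕ−1)sₕ² = 53·1486.8736 + 59·1295.2801 + 15·989.7316 + 116·5881.3561 = 852309.1083.
s²ₚ = 852309.1083 / 243 = 3507.445... → 3507.4.

3507.4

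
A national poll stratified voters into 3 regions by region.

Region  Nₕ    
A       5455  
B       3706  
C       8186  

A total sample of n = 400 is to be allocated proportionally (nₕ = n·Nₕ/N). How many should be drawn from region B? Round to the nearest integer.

N = 5455 + 3706 + 8186 = 17347.
n_B = 400·3706/17347 = 85.456... → 85.

85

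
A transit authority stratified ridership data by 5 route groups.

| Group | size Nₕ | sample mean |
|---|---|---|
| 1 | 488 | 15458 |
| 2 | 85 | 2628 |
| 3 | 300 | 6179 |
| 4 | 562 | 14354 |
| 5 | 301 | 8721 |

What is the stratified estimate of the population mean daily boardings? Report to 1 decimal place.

11700.8

N = 1736; weights Wₕ = Nₕ/N = (0.2811, 0.0490, 0.1728, 0.3237, 0.1734).
x̄_st = Σ Wₕ·x̄ₕ = 0.2811·15458 + 0.0490·2628 + 0.1728·6179 + 0.3237·14354 + 0.1734·8721 ≈ 11700.779...
→ 11700.8.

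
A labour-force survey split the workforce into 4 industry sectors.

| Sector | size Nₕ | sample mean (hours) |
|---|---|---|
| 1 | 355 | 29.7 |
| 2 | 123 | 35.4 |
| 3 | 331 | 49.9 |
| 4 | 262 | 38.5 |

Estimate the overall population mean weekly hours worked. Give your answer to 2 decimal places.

38.75

N = 355 + 123 + 331 + 262 = 1071.
Overall mean = Σ (Nₕ/N)·x̄ₕ — weight by population share, not a simple average.
Σ Nₕx̄ₕ = 355·29.7 + 123·35.4 + 331·49.9 + 262·38.5 = 10543.5 + 4354.2 + 16516.9 + 10087 = 41501.6.
Divide by N: 41501.6 / 1071 = 38.7503... → 38.75.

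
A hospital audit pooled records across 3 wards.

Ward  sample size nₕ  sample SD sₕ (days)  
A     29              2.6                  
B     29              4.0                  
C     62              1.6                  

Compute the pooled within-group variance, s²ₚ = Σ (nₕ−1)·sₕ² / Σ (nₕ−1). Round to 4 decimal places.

A: (29−1)·2.6² = 28·6.76 = 189.28
B: (29−1)·4.0² = 28·16 = 448
C: (62−1)·1.6² = 61·2.56 = 156.16
Numerator = 793.44; denominator = Σ(nₕ−1) = 117.
s²ₚ = 793.44/117 = 6.781538... → 6.7815.

6.7815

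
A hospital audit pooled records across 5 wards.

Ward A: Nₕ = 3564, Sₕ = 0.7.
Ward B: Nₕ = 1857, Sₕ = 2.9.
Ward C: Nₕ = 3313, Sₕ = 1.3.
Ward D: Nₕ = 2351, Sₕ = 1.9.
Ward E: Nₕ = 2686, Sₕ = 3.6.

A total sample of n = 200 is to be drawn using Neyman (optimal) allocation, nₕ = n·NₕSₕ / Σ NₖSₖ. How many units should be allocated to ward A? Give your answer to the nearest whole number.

Σ NₕSₕ = 3564·0.7 + 1857·2.9 + 3313·1.3 + 2351·1.9 + 2686·3.6 = 26323.5.
Share for A: 2494.8/26323.5 = 0.09477.
n_A = 200 × 0.09477 = 18.955... → 19.

19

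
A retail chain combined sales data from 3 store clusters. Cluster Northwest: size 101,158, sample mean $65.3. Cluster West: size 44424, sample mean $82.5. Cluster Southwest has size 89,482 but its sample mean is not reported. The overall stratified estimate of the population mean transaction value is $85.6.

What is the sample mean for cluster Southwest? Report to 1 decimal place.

Σ Nₕx̄ₕ = N·μ, so 89482·x̄_Southwest = 235064·85.6 − (101158·65.3 + 44424·82.5).
= 20121478.4 − 10270597.4 = 9850881.
x̄_Southwest = 9850881 / 89482 = 110.088... → 110.1.

110.1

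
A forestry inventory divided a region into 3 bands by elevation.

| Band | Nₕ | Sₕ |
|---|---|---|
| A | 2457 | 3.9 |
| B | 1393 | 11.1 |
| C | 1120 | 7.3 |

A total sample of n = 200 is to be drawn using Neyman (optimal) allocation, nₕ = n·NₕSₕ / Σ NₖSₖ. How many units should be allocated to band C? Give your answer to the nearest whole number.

A: NₕSₕ = 2457·3.9 = 9582.3
B: NₕSₕ = 1393·11.1 = 15462.3
C: NₕSₕ = 1120·7.3 = 8176
Σ NₕSₕ = 33220.6.
n_C = 200·8176/33220.6 = 49.222... → 49.

49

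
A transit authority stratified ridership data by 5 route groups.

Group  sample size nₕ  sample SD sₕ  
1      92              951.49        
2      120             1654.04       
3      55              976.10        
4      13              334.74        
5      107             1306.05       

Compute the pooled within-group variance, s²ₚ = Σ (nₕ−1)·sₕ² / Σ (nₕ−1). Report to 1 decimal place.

1: (92−1)·951.49² = 91·905333.2201 = 82385323.0291
2: (120−1)·1654.04² = 119·2735848.3216 = 325565950.2704
3: (55−1)·976.10² = 54·952771.21 = 51449645.34
4: (13−1)·334.74² = 12·112050.8676 = 1344610.4112
5: (107−1)·1306.05² = 106·1705766.6025 = 180811259.865
Numerator = 641556788.9157; denominator = Σ(nₕ−1) = 382.
s²ₚ = 641556788.9157/382 = 1679468.034... → 1679468.0.

1679468.0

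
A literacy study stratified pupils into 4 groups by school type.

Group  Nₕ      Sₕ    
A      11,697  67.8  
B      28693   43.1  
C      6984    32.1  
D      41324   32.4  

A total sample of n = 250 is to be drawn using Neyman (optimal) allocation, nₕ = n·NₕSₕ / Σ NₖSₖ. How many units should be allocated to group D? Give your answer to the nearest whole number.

A: NₕSₕ = 11697·67.8 = 793056.6
B: NₕSₕ = 28693·43.1 = 1236668.3
C: NₕSₕ = 6984·32.1 = 224186.4
D: NₕSₕ = 41324·32.4 = 1338897.6
Σ NₕSₕ = 3592808.9.
n_D = 250·1338897.6/3592808.9 = 93.165... → 93.

93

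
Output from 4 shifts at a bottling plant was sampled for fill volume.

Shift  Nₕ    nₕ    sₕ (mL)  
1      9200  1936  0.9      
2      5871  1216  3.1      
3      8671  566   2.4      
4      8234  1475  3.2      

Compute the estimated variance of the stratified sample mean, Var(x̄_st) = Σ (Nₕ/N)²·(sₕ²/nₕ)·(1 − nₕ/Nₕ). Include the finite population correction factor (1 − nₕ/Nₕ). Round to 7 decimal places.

0.0013160

N = 31976; Wₕ = Nₕ/N.
shift 1: (9200/31976)²·0.9²/1936·(1 − 1936/9200) = 0.0000273461
shift 2: (5871/31976)²·3.1²/1216·(1 − 1216/5871) = 0.0002112386
shift 3: (8671/31976)²·2.4²/566·(1 − 566/8671) = 0.0006994875
shift 4: (8234/31976)²·3.2²/1475·(1 − 1475/8234) = 0.0003778792
Sum = 0.0013159514 → 0.0013160.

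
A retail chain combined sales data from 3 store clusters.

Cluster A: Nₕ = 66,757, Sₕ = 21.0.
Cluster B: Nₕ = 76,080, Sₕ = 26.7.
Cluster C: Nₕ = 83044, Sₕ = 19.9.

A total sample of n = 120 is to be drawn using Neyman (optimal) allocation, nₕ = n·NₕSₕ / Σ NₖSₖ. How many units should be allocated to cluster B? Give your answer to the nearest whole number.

Σ NₕSₕ = 66757·21.0 + 76080·26.7 + 83044·19.9 = 5085808.6.
Share for B: 2031336/5085808.6 = 0.39941.
n_B = 120 × 0.39941 = 47.930... → 48.

48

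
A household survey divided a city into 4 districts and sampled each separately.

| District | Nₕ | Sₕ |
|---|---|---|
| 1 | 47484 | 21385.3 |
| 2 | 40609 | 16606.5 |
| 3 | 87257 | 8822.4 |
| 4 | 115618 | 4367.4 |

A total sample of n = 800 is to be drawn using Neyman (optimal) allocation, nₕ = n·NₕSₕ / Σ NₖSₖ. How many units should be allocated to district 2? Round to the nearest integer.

182

1: NₕSₕ = 47484·21385.3 = 1015459585.2
2: NₕSₕ = 40609·16606.5 = 674373358.5
3: NₕSₕ = 87257·8822.4 = 769816156.8
4: NₕSₕ = 115618·4367.4 = 504950053.2
Σ NₕSₕ = 2964599153.7.
n_2 = 800·674373358.5/2964599153.7 = 181.980... → 182.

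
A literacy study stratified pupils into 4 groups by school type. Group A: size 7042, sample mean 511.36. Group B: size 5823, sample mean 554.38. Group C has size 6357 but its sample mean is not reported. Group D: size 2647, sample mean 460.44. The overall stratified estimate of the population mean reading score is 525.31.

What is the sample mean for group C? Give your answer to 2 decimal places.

541.15

N = 7042 + 5823 + 6357 + 2647 = 21869.
Overall total = μ·N = 525.31·21869 = 11488004.39.
Subtract the known strata: 7042·511.36 + 5823·554.38 + 2647·460.44 = 8047936.54.
Remaining total for group C: 11488004.39 − 8047936.54 = 3440067.85.
Divide by its size: 3440067.85 / 6357 = 541.1464... → 541.15.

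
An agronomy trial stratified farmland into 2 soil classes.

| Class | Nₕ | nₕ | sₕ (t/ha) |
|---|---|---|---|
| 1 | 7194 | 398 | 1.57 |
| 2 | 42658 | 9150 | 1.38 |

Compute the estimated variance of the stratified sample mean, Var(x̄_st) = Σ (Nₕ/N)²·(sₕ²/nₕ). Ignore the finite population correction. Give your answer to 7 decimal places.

N = 49852. Term for each stratum: Wₕ²sₕ²/nₕ.
Var(x̄_st) = 0.0001289710 + 0.0001523958 = 0.0002813667 → 0.0002814.

0.0002814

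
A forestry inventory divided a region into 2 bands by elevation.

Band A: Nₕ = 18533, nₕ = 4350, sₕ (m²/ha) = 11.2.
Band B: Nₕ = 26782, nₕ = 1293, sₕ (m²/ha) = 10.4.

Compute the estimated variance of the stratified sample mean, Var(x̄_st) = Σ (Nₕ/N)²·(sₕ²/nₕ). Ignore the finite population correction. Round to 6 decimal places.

0.034043

N = 45315; Wₕ = Nₕ/N.
band A: (18533/45315)²·11.2²/4350 = 0.004823411
band B: (26782/45315)²·10.4²/1293 = 0.029219326
Sum = 0.034042737 → 0.034043.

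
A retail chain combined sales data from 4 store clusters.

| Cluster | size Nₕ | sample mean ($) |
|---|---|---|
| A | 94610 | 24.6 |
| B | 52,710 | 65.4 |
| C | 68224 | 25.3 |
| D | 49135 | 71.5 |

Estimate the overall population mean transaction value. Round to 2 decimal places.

x̄_st = (Σ Nₕx̄ₕ) / (Σ Nₕ) = (94610·24.6 + 52710·65.4 + 68224·25.3 + 49135·71.5) / 264679
= 11013859.7 / 264679 = 41.6121... → 41.61.

41.61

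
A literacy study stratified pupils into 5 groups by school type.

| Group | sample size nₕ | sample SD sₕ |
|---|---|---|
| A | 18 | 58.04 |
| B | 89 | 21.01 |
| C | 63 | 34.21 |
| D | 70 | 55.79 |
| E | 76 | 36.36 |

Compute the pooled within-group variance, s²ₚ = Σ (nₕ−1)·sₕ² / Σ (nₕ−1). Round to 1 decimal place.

A: (18−1)·58.04² = 17·3368.6416 = 57266.9072
B: (89−1)·21.01² = 88·441.4201 = 38844.9688
C: (63−1)·34.21² = 62·1170.3241 = 72560.0942
D: (70−1)·55.79² = 69·3112.5241 = 214764.1629
E: (76−1)·36.36² = 75·1322.0496 = 99153.72
Numerator = 482589.8531; denominator = Σ(nₕ−1) = 311.
s²ₚ = 482589.8531/311 = 1551.736... → 1551.7.

1551.7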